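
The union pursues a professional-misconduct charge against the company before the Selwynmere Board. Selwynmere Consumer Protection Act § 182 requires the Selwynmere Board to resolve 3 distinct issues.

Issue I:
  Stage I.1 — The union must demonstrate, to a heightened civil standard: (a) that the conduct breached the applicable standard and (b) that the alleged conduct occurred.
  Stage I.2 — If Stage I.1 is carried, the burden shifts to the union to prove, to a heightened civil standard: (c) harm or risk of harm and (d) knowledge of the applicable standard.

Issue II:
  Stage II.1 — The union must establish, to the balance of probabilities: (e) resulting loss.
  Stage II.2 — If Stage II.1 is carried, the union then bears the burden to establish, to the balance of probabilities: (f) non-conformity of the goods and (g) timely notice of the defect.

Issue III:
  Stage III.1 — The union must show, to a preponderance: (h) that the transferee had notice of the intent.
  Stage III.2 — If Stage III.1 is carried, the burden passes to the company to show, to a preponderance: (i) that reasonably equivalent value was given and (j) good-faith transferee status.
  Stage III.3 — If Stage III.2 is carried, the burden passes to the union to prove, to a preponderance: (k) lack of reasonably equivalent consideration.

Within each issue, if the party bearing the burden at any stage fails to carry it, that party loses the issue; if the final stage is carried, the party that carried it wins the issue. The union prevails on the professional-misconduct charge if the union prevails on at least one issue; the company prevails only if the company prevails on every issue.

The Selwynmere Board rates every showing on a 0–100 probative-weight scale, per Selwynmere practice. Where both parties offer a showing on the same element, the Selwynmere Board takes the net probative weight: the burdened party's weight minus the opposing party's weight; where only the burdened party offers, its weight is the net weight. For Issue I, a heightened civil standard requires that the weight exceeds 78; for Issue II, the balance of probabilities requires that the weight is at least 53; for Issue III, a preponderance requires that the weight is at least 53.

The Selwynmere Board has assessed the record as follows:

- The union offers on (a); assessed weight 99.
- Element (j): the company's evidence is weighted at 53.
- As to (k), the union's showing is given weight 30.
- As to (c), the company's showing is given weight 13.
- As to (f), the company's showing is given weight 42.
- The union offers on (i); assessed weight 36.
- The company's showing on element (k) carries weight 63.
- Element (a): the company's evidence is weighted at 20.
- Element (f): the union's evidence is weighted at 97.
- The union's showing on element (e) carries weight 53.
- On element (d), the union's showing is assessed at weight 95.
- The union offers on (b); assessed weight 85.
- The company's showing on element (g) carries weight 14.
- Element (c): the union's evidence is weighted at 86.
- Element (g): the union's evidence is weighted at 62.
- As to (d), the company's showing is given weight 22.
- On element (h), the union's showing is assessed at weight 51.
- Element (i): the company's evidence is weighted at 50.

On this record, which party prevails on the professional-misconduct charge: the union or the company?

— Issue I —
Stage I.1 — burden on union; standard: a heightened civil standard (weight exceeds 78).
    (a): 99 − 20 = 79 > 78 [met]
    (b): 85 > 78 [met]
  All elements met. The union retains the burden for Stage I.2.
Stage I.2 — burden on union; standard: a heightened civil standard (weight exceeds 78).
    (c): 86 − 13 = 73 ≤ 78 [not met]
    (d): 95 − 22 = 73 ≤ 78 [not met]
  The union does not carry Stage I.2.
The company prevails on this issue.
— Issue II —
At Stage II.1 the union must meet the balance of probabilities (weight is at least 53): on (e) the weight is 53, which does reach 53, so (e) meets the standard.
  Stage II.1 is satisfied; the union continues to bear the burden.
At Stage II.2 the union must meet the balance of probabilities (weight is at least 53): on (f) the weight is 97 less the opposing 42 gives net 55, ≥ 53, so (f) meets the standard; on (g) the weight is 62 less the opposing 14 gives net 48, < 53, so (g) does not meet the standard.
  Stage II.2 not carried; the union fails its burden.
The analysis ends at Stage II.2; the company prevails on this issue.
— Issue III —
Stage III.1 (union, a preponderance, weight is at least 53): (h) 51 < 53 — fails.
  Stage III.1 not carried; the union fails its burden.
So the company prevails on this issue.
Per-issue: Issue I → company; Issue II → company; Issue III → company. The union must prevail on at least one issue; overall, the company prevails.

company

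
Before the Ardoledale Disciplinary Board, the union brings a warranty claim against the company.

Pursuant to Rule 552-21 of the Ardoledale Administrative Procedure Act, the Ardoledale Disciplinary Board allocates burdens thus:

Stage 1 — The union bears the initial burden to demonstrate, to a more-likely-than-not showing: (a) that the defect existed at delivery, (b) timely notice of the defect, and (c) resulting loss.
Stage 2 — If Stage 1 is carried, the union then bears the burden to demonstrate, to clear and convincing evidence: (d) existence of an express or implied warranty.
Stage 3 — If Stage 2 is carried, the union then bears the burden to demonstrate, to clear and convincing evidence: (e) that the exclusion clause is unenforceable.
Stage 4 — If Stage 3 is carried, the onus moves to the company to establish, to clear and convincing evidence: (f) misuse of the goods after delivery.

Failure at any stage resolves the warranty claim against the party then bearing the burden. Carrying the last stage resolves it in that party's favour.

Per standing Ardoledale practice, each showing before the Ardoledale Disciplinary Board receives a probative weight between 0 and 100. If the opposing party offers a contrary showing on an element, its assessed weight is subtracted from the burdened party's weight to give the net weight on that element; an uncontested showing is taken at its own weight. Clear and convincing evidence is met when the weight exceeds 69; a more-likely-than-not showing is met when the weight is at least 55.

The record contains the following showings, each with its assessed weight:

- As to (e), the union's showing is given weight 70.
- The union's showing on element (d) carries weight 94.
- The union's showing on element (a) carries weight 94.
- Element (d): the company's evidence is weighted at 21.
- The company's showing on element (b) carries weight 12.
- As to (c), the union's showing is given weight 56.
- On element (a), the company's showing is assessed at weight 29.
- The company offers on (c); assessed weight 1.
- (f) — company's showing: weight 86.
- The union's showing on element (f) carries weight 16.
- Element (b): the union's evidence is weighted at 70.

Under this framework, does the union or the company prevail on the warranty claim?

At Stage 1 the union must meet a more-likely-than-not showing (weight is at least 55): on (a) the weight is 94 less the opposing 29 gives net 65, ≥ 55, so (a) meets the standard; on (b) the weight is 70 less the opposing 12 gives net 58, ≥ 55, so (b) meets the standard; on (c) the weight is 56 less the opposing 1 gives net 55, ≥ 55, so (c) meets the standard.
  All elements met. The union retains the burden for Stage 2.
At Stage 2 the union must meet clear and convincing evidence (weight exceeds 69): on (d) the weight is 94 less the opposing 21 gives net 73, which does exceed 69, so (d) meets the standard.
  Stage 2 carried; the burden remains with the union.
At Stage 3 the union must meet clear and convincing evidence (weight exceeds 69): on (e) the weight is 70, which does exceed 69, so (e) meets the standard.
  Stage 3 carried; the burden shifts to the company.
At Stage 4 the company must meet clear and convincing evidence (weight exceeds 69): on (f) the weight is 86 less the opposing 16 gives net 70, which does exceed 69, so (f) meets the standard.
  All elements met at the final stage.
With every stage satisfied, the company prevails.

company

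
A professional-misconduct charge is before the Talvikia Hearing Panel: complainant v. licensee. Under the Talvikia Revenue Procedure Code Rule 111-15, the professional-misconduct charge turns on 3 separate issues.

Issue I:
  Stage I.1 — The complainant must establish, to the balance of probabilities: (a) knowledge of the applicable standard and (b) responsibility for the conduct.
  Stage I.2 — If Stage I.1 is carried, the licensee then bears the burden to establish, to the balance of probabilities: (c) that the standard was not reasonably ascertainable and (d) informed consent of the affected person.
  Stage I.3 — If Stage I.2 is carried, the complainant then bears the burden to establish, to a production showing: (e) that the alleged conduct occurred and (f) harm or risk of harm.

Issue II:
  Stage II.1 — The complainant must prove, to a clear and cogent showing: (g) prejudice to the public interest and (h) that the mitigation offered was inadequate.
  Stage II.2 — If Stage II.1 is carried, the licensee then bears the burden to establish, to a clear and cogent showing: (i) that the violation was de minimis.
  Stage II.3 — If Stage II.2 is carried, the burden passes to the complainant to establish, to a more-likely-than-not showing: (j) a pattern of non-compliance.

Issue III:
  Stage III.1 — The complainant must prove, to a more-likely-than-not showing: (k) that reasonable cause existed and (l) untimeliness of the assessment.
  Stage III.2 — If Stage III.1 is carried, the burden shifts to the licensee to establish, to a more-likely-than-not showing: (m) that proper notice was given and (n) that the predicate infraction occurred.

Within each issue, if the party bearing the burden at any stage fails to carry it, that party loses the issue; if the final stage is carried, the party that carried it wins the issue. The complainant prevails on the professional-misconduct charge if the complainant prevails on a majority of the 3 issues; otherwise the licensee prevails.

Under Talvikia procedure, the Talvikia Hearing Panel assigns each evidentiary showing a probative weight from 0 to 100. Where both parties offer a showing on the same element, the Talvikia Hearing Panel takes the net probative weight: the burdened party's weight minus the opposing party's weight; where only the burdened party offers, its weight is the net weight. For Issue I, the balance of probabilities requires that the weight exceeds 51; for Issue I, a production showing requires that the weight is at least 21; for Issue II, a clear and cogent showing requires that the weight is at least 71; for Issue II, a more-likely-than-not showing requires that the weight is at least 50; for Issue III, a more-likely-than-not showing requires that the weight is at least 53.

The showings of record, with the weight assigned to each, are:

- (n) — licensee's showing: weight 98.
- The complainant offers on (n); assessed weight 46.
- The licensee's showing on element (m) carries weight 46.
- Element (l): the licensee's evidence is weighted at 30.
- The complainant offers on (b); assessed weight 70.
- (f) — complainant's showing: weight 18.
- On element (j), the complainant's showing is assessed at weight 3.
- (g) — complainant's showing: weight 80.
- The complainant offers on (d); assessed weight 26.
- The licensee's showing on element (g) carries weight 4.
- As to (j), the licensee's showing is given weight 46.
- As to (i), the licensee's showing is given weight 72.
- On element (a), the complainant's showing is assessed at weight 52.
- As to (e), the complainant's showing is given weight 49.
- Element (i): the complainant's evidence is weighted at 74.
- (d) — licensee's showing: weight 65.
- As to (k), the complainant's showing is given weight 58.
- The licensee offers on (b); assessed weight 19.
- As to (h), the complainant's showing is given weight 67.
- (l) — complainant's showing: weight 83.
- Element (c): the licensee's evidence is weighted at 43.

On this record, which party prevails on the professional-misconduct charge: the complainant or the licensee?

— Issue I —
At Stage I.1 the complainant must meet the balance of probabilities (weight exceeds 51): on (a) the weight is 52, > 51, so (a) meets the standard; on (b) the weight is 70 less the opposing 19 gives net 51, which does not exceed 51, so (b) does not meet the standard.
  The complainant does not carry Stage I.1.
The licensee prevails on this issue.
— Issue II —
Stage II.1 — burden on complainant; standard: a clear and cogent showing (weight is at least 71).
    (g): 80 − 4 = 76 ≥ 71 [met]
    (h): 67 < 71 [not met]
  Not every element is met, so the complainant fails to carry Stage II.1.
The analysis ends at Stage II.1; the licensee prevails on this issue.
— Issue III —
Stage III.1 — burden on complainant; standard: a more-likely-than-not showing (weight is at least 53).
    (k): 58 ≥ 53 [met]
    (l): 83 − 30 = 53 ≥ 53 [met]
  Stage III.1 is satisfied; the onus moves to the licensee.
Stage III.2 — burden on licensee; standard: a more-likely-than-not showing (weight is at least 53).
    (m): 46 < 53 [not met]
    (n): 98 − 46 = 52 < 53 [not met]
  The licensee does not carry Stage III.2.
So the complainant prevails on this issue.
Per-issue: Issue I → licensee; Issue II → licensee; Issue III → complainant. The complainant must prevail on a majority of issues; overall, the licensee prevails.

licensee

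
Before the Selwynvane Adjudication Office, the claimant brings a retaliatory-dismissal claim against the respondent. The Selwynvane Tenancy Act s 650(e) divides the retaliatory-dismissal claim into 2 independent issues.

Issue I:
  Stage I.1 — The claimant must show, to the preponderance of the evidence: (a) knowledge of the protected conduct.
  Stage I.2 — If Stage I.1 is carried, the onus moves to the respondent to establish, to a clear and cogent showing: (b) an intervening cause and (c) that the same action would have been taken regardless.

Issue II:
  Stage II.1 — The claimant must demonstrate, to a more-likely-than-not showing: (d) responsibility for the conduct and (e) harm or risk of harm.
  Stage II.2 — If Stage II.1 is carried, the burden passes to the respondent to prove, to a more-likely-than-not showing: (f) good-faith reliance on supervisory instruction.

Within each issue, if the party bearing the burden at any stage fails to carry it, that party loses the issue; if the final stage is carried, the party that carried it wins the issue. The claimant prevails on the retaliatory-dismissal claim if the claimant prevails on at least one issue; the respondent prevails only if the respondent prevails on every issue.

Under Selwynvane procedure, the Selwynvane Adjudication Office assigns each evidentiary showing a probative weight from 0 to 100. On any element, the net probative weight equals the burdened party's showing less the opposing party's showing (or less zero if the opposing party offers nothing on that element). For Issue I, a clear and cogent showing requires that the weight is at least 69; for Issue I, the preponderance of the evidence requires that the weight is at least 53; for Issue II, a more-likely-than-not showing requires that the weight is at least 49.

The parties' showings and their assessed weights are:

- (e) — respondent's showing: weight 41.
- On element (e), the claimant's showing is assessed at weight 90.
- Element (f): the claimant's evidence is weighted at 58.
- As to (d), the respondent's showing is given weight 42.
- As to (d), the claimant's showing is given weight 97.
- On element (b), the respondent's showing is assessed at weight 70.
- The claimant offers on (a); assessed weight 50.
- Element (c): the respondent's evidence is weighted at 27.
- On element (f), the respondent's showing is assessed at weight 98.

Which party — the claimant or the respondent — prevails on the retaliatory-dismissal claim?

— Issue I —
Stage I.1 — burden on claimant; standard: the preponderance of the evidence (weight is at least 53).
    (a): 50 < 53 [not met]
  The claimant does not carry Stage I.1.
The analysis ends at Stage I.1; the respondent prevails on this issue.
— Issue II —
Stage II.1 (claimant, a more-likely-than-not showing, weight is at least 49): (d) net 97−42=55 ≥ 49 — meets; (e) net 90−41=49 ≥ 49 — meets.
  The claimant carries Stage II.1; the respondent now bears the burden.
Stage II.2 (respondent, a more-likely-than-not showing, weight is at least 49): (f) net 98−58=40 < 49 — fails.
  Not every element is met, so the respondent fails to carry Stage II.2.
The claimant prevails on this issue.
Per-issue: Issue I → respondent; Issue II → claimant. The claimant must prevail on at least one issue; overall, the claimant prevails.

claimant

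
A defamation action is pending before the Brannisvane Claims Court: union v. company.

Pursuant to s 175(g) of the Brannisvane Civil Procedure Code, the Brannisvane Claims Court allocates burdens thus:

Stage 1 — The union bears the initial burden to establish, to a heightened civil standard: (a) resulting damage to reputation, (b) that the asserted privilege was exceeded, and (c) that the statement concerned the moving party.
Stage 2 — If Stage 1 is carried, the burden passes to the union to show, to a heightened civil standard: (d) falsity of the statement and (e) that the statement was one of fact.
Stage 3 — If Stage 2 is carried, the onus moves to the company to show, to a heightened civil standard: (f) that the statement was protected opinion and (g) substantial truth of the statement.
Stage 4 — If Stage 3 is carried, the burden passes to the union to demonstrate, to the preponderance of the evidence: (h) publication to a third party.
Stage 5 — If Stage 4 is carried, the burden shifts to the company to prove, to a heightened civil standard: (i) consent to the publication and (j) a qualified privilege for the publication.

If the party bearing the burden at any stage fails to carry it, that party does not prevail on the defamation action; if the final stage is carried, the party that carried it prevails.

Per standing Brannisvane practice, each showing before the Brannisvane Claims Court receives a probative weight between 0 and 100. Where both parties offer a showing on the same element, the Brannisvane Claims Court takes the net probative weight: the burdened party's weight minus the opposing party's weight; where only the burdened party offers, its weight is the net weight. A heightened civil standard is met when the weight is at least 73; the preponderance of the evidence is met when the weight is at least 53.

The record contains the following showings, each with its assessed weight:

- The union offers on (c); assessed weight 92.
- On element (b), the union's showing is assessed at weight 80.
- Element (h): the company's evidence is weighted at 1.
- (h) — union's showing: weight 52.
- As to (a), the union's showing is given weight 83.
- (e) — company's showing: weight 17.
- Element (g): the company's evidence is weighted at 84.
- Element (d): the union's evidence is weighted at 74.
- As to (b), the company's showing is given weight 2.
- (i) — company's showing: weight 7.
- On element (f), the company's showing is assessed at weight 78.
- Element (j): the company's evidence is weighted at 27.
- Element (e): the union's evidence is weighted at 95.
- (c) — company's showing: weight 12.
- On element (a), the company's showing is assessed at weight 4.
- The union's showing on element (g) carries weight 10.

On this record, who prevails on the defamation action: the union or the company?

Stage 1 — burden on union; standard: a heightened civil standard (weight is at least 73).
    (a): 83 − 4 = 79 ≥ 73 [met]
    (b): 80 − 2 = 78 ≥ 73 [met]
    (c): 92 − 12 = 80 ≥ 73 [met]
  All elements met. The union retains the burden for Stage 2.
Stage 2 — burden on union; standard: a heightened civil standard (weight is at least 73).
    (d): 74 ≥ 73 [met]
    (e): 95 − 17 = 78 ≥ 73 [met]
  Stage 2 carried; the burden shifts to the company.
Stage 3 — burden on company; standard: a heightened civil standard (weight is at least 73).
    (f): 78 ≥ 73 [met]
    (g): 84 − 10 = 74 ≥ 73 [met]
  All elements met. The burden passes to the union.
Stage 4 — burden on union; standard: the preponderance of the evidence (weight is at least 53).
    (h): 52 − 1 = 51 < 53 [not met]
  Not every element is met, so the union fails to carry Stage 4.
So the company prevails.

company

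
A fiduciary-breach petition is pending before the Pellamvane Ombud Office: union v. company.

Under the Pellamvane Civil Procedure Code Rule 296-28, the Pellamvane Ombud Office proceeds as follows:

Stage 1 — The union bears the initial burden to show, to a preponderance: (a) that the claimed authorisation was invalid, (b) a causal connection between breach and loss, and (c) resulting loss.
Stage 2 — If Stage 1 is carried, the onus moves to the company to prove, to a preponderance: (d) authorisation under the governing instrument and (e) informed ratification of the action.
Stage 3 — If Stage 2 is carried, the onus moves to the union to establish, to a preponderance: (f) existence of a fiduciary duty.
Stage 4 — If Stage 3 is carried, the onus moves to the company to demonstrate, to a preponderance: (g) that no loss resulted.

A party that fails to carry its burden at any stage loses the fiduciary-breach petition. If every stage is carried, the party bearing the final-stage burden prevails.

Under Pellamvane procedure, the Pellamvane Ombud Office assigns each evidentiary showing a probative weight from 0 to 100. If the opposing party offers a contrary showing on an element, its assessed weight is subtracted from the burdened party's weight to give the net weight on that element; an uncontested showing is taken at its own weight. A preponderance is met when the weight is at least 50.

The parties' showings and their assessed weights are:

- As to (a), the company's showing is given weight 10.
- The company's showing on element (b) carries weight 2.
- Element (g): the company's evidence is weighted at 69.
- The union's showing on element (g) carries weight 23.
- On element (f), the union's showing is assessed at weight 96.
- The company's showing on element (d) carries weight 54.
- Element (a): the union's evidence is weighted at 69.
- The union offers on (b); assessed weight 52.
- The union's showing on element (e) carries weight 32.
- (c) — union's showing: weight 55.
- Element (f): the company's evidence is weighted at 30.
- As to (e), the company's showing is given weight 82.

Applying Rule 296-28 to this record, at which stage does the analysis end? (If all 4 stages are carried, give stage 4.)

Stage 1 (union, a preponderance, weight is at least 50): (a) net 69−10=59 ≥ 50 — meets; (b) net 52−2=50 ≥ 50 — meets; (c) 55 ≥ 50 — meets.
  Stage 1 carried; the burden shifts to the company.
Stage 2 (company, a preponderance, weight is at least 50): (d) 54 ≥ 50 — meets; (e) net 82−32=50 ≥ 50 — meets.
  All elements met. The burden passes to the union.
Stage 3 (union, a preponderance, weight is at least 50): (f) net 96−30=66 ≥ 50 — meets.
  The union carries Stage 3; the company now bears the burden.
Stage 4 (company, a preponderance, weight is at least 50): (g) net 69−23=46 < 50 — fails.
  Stage 4 not carried; the company fails its burden.
The union prevails.

stage 4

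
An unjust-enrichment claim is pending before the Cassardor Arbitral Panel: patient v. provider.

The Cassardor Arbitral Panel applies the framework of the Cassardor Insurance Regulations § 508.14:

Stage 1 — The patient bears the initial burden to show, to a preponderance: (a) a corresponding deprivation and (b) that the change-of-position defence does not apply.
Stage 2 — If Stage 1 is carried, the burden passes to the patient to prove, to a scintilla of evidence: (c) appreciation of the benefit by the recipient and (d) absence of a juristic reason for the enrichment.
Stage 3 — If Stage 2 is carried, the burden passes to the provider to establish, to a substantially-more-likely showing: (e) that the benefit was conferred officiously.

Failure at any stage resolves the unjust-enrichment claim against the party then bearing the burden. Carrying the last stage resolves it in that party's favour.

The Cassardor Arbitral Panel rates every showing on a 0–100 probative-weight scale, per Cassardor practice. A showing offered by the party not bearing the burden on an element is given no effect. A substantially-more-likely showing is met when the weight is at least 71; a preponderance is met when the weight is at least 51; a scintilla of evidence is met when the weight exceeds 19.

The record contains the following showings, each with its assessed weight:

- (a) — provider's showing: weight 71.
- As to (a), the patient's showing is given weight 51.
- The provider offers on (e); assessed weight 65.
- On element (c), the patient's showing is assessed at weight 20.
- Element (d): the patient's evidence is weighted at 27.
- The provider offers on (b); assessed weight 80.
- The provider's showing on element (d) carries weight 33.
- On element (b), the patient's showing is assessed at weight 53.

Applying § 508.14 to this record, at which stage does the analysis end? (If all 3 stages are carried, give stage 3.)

At Stage 1 the patient must meet a preponderance (weight is at least 51): on (a) the weight is 51 (the provider's 71 is given no effect), ≥ 51, so (a) meets the standard; on (b) the weight is 53 (the provider's 80 is given no effect), which does reach 51, so (b) meets the standard.
  Stage 1 carried; the burden remains with the patient.
At Stage 2 the patient must meet a scintilla of evidence (weight exceeds 19): on (c) the weight is 20, which does exceed 19, so (c) meets the standard; on (d) the weight is 27 (the provider's 33 is given no effect), > 19, so (d) meets the standard.
  Stage 2 is satisfied; the onus moves to the provider.
At Stage 3 the provider must meet a substantially-more-likely showing (weight is at least 71): on (e) the weight is 65, which does not reach 71, so (e) does not meet the standard.
  Not every element is met, so the provider fails to carry Stage 3.
The patient prevails.

stage 3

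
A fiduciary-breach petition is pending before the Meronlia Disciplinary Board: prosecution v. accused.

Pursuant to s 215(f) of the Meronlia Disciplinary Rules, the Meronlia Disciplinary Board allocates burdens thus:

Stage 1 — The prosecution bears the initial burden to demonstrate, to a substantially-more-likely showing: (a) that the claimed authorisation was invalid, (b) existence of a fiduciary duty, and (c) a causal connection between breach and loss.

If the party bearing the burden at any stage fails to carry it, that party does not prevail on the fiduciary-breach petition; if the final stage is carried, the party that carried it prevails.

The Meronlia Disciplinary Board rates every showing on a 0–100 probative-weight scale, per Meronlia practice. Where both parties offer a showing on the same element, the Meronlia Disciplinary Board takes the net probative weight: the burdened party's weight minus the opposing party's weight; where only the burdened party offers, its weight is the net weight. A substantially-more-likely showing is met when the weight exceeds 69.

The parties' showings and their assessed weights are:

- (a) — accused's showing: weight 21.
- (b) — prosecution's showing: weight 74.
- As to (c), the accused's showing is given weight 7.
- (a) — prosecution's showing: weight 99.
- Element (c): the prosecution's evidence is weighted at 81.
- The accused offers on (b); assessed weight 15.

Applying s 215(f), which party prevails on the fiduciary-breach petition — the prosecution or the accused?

accused

Stage 1 — burden on prosecution; standard: a substantially-more-likely showing (weight exceeds 69).
    (a): 99 − 21 = 78 > 69 [met]
    (b): 74 − 15 = 59 ≤ 69 [not met]
    (c): 81 − 7 = 74 > 69 [met]
  Not every element is met, so the prosecution fails to carry Stage 1.
So the accused prevails.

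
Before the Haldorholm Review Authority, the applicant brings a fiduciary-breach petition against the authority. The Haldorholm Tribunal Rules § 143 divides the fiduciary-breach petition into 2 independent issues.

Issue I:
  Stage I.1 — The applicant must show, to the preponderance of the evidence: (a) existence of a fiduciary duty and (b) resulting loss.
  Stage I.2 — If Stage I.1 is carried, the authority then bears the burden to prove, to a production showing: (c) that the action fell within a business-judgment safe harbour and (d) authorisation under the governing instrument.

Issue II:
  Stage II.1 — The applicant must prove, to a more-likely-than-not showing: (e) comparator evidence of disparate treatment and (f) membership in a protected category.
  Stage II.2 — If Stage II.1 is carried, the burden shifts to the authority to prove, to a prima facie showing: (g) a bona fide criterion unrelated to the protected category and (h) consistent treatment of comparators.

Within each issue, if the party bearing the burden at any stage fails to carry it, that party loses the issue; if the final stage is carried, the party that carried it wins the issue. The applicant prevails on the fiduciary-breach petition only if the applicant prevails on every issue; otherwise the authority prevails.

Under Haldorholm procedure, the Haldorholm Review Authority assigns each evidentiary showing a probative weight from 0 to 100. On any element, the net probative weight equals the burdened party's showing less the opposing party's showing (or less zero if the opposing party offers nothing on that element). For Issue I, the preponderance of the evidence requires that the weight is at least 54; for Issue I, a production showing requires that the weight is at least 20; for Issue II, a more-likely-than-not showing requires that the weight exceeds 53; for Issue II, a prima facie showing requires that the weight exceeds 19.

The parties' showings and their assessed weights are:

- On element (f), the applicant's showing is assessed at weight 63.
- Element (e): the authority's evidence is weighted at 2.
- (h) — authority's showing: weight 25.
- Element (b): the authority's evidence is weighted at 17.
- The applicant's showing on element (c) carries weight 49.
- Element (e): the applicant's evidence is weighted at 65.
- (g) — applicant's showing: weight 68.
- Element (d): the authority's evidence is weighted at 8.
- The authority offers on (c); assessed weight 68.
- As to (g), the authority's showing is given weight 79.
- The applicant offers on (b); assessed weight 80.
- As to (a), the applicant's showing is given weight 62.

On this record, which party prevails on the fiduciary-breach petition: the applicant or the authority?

— Issue I —
Stage I.1 (applicant, the preponderance of the evidence, weight is at least 54): (a) 62 ≥ 54 — meets; (b) net 80−17=63 ≥ 54 — meets.
  All elements met. The burden passes to the authority.
Stage I.2 (authority, a production showing, weight is at least 20): (c) net 68−49=19 < 20 — fails; (d) 8 < 20 — fails.
  Not every element is met, so the authority fails to carry Stage I.2.
The applicant prevails on this issue.
— Issue II —
At Stage II.1 the applicant must meet a more-likely-than-not showing (weight exceeds 53): on (e) the weight is 65 less the opposing 2 gives net 63, which does exceed 53, so (e) meets the standard; on (f) the weight is 63, > 53, so (f) meets the standard.
  All elements met. The burden passes to the authority.
At Stage II.2 the authority must meet a prima facie showing (weight exceeds 19): on (g) the weight is 79 less the opposing 68 gives net 11, which does not exceed 19, so (g) does not meet the standard; on (h) the weight is 25, which does exceed 19, so (h) meets the standard.
  Stage II.2 not carried; the authority fails its burden.
The applicant prevails on this issue.
Per-issue: Issue I → applicant; Issue II → applicant. The applicant must prevail on every issue; overall, the applicant prevails.

applicant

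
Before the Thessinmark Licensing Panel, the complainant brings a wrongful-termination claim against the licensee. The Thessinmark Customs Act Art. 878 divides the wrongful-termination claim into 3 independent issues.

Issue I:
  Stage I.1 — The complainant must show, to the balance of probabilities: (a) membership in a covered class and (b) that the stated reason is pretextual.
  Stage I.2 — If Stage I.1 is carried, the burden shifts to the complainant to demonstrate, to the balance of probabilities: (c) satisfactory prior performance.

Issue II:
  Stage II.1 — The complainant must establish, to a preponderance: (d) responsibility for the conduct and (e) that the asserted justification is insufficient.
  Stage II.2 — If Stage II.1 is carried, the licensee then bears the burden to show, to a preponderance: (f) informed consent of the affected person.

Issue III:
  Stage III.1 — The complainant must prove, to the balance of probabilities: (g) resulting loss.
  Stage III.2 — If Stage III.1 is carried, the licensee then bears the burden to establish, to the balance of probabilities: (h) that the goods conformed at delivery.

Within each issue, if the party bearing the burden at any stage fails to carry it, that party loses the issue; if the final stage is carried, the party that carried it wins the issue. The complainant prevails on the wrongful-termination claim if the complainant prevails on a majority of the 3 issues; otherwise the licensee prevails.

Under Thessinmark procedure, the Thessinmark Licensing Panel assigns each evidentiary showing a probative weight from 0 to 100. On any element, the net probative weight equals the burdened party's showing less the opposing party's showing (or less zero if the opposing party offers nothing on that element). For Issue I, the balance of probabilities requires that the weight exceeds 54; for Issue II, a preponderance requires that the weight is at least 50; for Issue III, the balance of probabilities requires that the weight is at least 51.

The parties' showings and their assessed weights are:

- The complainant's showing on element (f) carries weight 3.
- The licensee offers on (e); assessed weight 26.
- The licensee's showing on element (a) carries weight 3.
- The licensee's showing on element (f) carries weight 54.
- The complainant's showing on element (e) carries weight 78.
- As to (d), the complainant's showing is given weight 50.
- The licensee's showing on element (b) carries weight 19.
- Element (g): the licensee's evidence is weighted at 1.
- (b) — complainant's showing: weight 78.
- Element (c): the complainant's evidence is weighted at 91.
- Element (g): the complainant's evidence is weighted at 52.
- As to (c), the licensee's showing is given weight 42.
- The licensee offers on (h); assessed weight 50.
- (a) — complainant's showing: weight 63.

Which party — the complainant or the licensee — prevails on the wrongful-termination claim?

— Issue I —
Stage I.1 (complainant, the balance of probabilities, weight exceeds 54): (a) net 63−3=60 > 54 — meets; (b) net 78−19=59 > 54 — meets.
  Stage I.1 carried; the burden remains with the complainant.
Stage I.2 (complainant, the balance of probabilities, weight exceeds 54): (c) net 91−42=49 ≤ 54 — fails.
  Stage I.2 not carried; the complainant fails its burden.
So the licensee prevails on this issue.
— Issue II —
Stage II.1 — burden on complainant; standard: a preponderance (weight is at least 50).
    (d): 50 ≥ 50 [met]
    (e): 78 − 26 = 52 ≥ 50 [met]
  The complainant carries Stage II.1; the licensee now bears the burden.
Stage II.2 — burden on licensee; standard: a preponderance (weight is at least 50).
    (f): 54 − 3 = 51 ≥ 50 [met]
  Stage II.2 carried; the final stage is satisfied.
All stages carried — the licensee prevails on this issue.
— Issue III —
Stage III.1 (complainant, the balance of probabilities, weight is at least 51): (g) net 52−1=51 ≥ 51 — meets.
  The complainant carries Stage III.1; the licensee now bears the burden.
Stage III.2 (licensee, the balance of probabilities, weight is at least 51): (h) 50 < 51 — fails.
  Not every element is met, so the licensee fails to carry Stage III.2.
The complainant prevails on this issue.
Per-issue: Issue I → licensee; Issue II → licensee; Issue III → complainant. The complainant must prevail on a majority of issues; overall, the licensee prevails.

licensee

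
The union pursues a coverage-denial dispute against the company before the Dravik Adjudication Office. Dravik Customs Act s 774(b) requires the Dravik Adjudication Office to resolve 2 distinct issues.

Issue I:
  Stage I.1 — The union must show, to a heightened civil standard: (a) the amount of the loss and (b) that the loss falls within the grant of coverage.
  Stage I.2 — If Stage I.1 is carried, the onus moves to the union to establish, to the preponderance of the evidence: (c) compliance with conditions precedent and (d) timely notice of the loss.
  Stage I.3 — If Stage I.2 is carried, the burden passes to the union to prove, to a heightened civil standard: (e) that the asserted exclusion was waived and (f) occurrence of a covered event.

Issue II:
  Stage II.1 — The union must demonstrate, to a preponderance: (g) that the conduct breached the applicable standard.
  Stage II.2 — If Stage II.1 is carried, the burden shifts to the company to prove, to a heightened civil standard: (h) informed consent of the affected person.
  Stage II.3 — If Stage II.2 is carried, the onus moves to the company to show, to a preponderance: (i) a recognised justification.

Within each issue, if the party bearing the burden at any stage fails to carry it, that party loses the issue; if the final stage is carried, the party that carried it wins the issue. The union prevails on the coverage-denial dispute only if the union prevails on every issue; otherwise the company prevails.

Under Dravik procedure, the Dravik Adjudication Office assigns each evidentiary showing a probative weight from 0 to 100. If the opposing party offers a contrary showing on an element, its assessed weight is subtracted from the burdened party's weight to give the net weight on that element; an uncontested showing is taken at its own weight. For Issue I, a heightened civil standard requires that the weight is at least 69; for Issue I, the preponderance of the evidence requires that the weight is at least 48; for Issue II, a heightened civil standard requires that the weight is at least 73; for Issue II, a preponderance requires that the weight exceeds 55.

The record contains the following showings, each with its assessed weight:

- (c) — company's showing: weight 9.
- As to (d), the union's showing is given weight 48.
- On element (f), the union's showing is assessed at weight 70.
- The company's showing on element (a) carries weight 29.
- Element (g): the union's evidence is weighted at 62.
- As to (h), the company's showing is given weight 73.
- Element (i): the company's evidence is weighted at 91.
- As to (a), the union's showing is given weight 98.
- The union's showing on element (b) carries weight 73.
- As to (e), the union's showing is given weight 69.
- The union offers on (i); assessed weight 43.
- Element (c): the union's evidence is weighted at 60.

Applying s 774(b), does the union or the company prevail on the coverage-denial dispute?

union

— Issue I —
At Stage I.1 the union must meet a heightened civil standard (weight is at least 69): on (a) the weight is 98 less the opposing 29 gives net 69, ≥ 69, so (a) meets the standard; on (b) the weight is 73, ≥ 69, so (b) meets the standard.
  Stage I.1 carried; the burden remains with the union.
At Stage I.2 the union must meet the preponderance of the evidence (weight is at least 48): on (c) the weight is 60 less the opposing 9 gives net 51, which does reach 48, so (c) meets the standard; on (d) the weight is 48, which does reach 48, so (d) meets the standard.
  Stage I.2 carried; the burden remains with the union.
At Stage I.3 the union must meet a heightened civil standard (weight is at least 69): on (e) the weight is 69, ≥ 69, so (e) meets the standard; on (f) the weight is 70, which does reach 69, so (f) meets the standard.
  The union carries the last stage.
With every stage satisfied, the union prevails on this issue.
— Issue II —
Stage II.1 — burden on union; standard: a preponderance (weight exceeds 55).
    (g): 62 > 55 [met]
  Stage II.1 is satisfied; the onus moves to the company.
Stage II.2 — burden on company; standard: a heightened civil standard (weight is at least 73).
    (h): 73 ≥ 73 [met]
  All elements met. The company retains the burden for Stage II.3.
Stage II.3 — burden on company; standard: a preponderance (weight exceeds 55).
    (i): 91 − 43 = 48 ≤ 55 [not met]
  Not every element is met, so the company fails to carry Stage II.3.
So the union prevails on this issue.
Per-issue: Issue I → union; Issue II → union. The union must prevail on every issue; overall, the union prevails.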